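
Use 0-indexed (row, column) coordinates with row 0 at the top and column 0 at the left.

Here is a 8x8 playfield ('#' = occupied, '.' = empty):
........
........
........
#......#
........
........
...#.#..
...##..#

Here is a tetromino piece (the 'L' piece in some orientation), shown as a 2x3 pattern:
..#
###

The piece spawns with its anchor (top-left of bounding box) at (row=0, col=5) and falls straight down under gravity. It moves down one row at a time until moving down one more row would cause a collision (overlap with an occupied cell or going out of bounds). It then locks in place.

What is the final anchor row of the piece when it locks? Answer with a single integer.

Answer: 1

Derivation:
Spawn at (row=0, col=5). Try each row:
  row 0: fits
  row 1: fits
  row 2: blocked -> lock at row 1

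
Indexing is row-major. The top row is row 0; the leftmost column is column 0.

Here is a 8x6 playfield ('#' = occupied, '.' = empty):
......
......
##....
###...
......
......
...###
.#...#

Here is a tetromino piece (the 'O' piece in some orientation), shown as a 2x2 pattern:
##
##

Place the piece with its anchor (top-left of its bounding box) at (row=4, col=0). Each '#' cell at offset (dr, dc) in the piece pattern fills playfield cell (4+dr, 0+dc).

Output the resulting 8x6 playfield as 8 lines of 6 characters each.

Answer: ......
......
##....
###...
##....
##....
...###
.#...#

Derivation:
Fill (4+0,0+0) = (4,0)
Fill (4+0,0+1) = (4,1)
Fill (4+1,0+0) = (5,0)
Fill (4+1,0+1) = (5,1)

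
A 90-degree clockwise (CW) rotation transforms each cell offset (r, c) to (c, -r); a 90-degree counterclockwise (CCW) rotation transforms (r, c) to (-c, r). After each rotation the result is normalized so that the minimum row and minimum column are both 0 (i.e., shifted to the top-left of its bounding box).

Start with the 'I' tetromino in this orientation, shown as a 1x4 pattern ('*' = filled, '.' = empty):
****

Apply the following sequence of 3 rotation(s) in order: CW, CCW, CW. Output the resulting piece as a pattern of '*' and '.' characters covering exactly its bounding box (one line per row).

Start:
****
After rotation 1 (CW):
*
*
*
*
After rotation 2 (CCW):
****
After rotation 3 (CW):
*
*
*
*

Answer: *
*
*
*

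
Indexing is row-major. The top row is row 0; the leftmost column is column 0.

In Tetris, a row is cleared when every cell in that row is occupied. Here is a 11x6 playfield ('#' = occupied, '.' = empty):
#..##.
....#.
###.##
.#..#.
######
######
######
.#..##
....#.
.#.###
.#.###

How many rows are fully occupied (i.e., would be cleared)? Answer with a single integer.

Check each row:
  row 0: 3 empty cells -> not full
  row 1: 5 empty cells -> not full
  row 2: 1 empty cell -> not full
  row 3: 4 empty cells -> not full
  row 4: 0 empty cells -> FULL (clear)
  row 5: 0 empty cells -> FULL (clear)
  row 6: 0 empty cells -> FULL (clear)
  row 7: 3 empty cells -> not full
  row 8: 5 empty cells -> not full
  row 9: 2 empty cells -> not full
  row 10: 2 empty cells -> not full
Total rows cleared: 3

Answer: 3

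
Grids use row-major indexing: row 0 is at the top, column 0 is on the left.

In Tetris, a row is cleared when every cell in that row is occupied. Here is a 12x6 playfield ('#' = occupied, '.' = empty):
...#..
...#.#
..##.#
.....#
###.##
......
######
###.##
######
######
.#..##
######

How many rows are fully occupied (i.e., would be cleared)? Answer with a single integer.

Check each row:
  row 0: 5 empty cells -> not full
  row 1: 4 empty cells -> not full
  row 2: 3 empty cells -> not full
  row 3: 5 empty cells -> not full
  row 4: 1 empty cell -> not full
  row 5: 6 empty cells -> not full
  row 6: 0 empty cells -> FULL (clear)
  row 7: 1 empty cell -> not full
  row 8: 0 empty cells -> FULL (clear)
  row 9: 0 empty cells -> FULL (clear)
  row 10: 3 empty cells -> not full
  row 11: 0 empty cells -> FULL (clear)
Total rows cleared: 4

Answer: 4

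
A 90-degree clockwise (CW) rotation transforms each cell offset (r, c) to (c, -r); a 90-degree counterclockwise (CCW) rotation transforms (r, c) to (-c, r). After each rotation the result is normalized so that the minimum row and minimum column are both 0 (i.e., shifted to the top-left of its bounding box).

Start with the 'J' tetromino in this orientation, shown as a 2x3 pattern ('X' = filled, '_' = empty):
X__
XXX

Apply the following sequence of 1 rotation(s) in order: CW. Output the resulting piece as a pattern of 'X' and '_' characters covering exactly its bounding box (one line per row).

Start:
X__
XXX
After rotation 1 (CW):
XX
X_
X_

Answer: XX
X_
X_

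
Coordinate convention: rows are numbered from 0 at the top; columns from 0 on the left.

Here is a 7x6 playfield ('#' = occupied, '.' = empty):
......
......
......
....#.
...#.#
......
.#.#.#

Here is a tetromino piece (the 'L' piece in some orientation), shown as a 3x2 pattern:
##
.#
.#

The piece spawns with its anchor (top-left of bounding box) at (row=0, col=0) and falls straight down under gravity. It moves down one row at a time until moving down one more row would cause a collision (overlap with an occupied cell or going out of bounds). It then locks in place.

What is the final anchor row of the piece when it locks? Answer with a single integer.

Spawn at (row=0, col=0). Try each row:
  row 0: fits
  row 1: fits
  row 2: fits
  row 3: fits
  row 4: blocked -> lock at row 3

Answer: 3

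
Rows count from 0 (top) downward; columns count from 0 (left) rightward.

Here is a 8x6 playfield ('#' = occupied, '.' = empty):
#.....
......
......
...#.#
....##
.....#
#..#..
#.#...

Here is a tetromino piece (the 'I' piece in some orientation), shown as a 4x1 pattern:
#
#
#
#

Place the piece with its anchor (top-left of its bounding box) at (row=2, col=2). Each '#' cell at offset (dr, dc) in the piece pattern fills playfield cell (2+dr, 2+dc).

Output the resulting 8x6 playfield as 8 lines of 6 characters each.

Fill (2+0,2+0) = (2,2)
Fill (2+1,2+0) = (3,2)
Fill (2+2,2+0) = (4,2)
Fill (2+3,2+0) = (5,2)

Answer: #.....
......
..#...
..##.#
..#.##
..#..#
#..#..
#.#...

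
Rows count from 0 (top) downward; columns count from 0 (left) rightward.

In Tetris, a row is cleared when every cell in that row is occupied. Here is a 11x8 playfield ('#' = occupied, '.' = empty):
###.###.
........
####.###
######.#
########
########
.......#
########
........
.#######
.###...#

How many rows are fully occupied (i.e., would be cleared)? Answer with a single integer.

Check each row:
  row 0: 2 empty cells -> not full
  row 1: 8 empty cells -> not full
  row 2: 1 empty cell -> not full
  row 3: 1 empty cell -> not full
  row 4: 0 empty cells -> FULL (clear)
  row 5: 0 empty cells -> FULL (clear)
  row 6: 7 empty cells -> not full
  row 7: 0 empty cells -> FULL (clear)
  row 8: 8 empty cells -> not full
  row 9: 1 empty cell -> not full
  row 10: 4 empty cells -> not full
Total rows cleared: 3

Answer: 3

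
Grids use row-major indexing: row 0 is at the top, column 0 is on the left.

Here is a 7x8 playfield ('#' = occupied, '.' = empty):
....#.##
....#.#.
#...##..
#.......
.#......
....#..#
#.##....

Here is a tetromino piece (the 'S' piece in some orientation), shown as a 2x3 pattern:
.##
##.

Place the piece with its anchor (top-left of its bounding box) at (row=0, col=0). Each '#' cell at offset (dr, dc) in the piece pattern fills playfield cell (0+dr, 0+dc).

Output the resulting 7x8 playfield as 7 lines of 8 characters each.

Answer: .##.#.##
##..#.#.
#...##..
#.......
.#......
....#..#
#.##....

Derivation:
Fill (0+0,0+1) = (0,1)
Fill (0+0,0+2) = (0,2)
Fill (0+1,0+0) = (1,0)
Fill (0+1,0+1) = (1,1)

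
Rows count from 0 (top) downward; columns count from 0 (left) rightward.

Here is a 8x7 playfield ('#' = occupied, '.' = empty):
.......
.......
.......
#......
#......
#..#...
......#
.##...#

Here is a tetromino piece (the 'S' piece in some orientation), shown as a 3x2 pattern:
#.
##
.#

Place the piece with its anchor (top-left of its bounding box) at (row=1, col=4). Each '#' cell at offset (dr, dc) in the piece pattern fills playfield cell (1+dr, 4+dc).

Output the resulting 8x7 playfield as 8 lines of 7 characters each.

Answer: .......
....#..
....##.
#....#.
#......
#..#...
......#
.##...#

Derivation:
Fill (1+0,4+0) = (1,4)
Fill (1+1,4+0) = (2,4)
Fill (1+1,4+1) = (2,5)
Fill (1+2,4+1) = (3,5)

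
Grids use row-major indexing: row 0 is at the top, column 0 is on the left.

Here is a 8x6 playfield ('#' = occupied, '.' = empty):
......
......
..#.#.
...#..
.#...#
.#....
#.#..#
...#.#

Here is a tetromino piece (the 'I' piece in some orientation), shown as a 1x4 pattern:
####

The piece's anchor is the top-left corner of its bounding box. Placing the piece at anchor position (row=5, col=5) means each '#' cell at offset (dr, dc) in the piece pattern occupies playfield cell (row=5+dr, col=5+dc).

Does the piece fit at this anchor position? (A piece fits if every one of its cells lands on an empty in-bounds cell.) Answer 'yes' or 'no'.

Check each piece cell at anchor (5, 5):
  offset (0,0) -> (5,5): empty -> OK
  offset (0,1) -> (5,6): out of bounds -> FAIL
  offset (0,2) -> (5,7): out of bounds -> FAIL
  offset (0,3) -> (5,8): out of bounds -> FAIL
All cells valid: no

Answer: no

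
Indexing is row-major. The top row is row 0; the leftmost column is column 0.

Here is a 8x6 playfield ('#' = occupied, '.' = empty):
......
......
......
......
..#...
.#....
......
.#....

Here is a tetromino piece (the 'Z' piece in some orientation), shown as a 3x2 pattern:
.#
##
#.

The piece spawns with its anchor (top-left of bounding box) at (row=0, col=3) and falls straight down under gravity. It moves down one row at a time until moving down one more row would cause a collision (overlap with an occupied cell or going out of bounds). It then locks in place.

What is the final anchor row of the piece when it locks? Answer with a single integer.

Spawn at (row=0, col=3). Try each row:
  row 0: fits
  row 1: fits
  row 2: fits
  row 3: fits
  row 4: fits
  row 5: fits
  row 6: blocked -> lock at row 5

Answer: 5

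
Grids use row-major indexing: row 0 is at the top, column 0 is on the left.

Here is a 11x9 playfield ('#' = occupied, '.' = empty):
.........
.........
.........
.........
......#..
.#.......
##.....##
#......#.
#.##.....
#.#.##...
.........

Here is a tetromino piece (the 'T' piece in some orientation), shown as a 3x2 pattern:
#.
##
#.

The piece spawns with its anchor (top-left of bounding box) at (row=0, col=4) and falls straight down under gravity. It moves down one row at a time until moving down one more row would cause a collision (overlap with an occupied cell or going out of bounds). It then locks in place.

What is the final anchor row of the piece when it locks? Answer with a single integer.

Spawn at (row=0, col=4). Try each row:
  row 0: fits
  row 1: fits
  row 2: fits
  row 3: fits
  row 4: fits
  row 5: fits
  row 6: fits
  row 7: blocked -> lock at row 6

Answer: 6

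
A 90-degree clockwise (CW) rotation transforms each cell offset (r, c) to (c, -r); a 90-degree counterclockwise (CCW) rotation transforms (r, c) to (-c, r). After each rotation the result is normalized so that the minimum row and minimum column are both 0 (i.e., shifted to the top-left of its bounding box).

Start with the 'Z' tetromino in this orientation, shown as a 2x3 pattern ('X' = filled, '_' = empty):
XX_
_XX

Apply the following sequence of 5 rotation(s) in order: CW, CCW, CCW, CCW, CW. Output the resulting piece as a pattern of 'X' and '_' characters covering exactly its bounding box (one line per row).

Start:
XX_
_XX
After rotation 1 (CW):
_X
XX
X_
After rotation 2 (CCW):
XX_
_XX
After rotation 3 (CCW):
_X
XX
X_
After rotation 4 (CCW):
XX_
_XX
After rotation 5 (CW):
_X
XX
X_

Answer: _X
XX
X_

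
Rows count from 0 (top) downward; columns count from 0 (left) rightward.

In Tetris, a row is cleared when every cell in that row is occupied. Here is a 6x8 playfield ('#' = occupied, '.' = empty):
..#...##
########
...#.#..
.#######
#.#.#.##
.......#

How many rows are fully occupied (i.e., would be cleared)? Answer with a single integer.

Check each row:
  row 0: 5 empty cells -> not full
  row 1: 0 empty cells -> FULL (clear)
  row 2: 6 empty cells -> not full
  row 3: 1 empty cell -> not full
  row 4: 3 empty cells -> not full
  row 5: 7 empty cells -> not full
Total rows cleared: 1

Answer: 1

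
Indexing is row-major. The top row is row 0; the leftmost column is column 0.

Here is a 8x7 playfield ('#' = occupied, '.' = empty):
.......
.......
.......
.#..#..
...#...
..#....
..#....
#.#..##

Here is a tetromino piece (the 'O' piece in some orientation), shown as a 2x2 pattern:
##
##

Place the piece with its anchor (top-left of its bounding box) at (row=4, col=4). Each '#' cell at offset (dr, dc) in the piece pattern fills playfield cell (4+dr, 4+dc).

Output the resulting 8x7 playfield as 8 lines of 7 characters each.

Fill (4+0,4+0) = (4,4)
Fill (4+0,4+1) = (4,5)
Fill (4+1,4+0) = (5,4)
Fill (4+1,4+1) = (5,5)

Answer: .......
.......
.......
.#..#..
...###.
..#.##.
..#....
#.#..##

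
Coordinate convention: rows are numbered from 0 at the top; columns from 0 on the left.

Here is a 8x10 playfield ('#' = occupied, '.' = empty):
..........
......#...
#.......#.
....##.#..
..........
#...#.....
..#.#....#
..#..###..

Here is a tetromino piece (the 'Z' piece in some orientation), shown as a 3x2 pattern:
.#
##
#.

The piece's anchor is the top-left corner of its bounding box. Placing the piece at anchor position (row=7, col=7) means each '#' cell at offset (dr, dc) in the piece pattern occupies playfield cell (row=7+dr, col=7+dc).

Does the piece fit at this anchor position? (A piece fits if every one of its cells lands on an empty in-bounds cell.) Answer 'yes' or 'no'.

Answer: no

Derivation:
Check each piece cell at anchor (7, 7):
  offset (0,1) -> (7,8): empty -> OK
  offset (1,0) -> (8,7): out of bounds -> FAIL
  offset (1,1) -> (8,8): out of bounds -> FAIL
  offset (2,0) -> (9,7): out of bounds -> FAIL
All cells valid: no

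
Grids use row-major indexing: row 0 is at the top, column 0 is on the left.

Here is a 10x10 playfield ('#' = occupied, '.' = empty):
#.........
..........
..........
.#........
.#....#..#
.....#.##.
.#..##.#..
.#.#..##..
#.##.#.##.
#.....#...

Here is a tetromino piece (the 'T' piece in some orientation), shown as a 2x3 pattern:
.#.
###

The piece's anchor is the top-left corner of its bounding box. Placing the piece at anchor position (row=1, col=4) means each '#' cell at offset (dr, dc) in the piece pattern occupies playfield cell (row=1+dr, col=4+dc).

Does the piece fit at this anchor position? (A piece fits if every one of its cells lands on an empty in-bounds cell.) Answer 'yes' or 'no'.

Answer: yes

Derivation:
Check each piece cell at anchor (1, 4):
  offset (0,1) -> (1,5): empty -> OK
  offset (1,0) -> (2,4): empty -> OK
  offset (1,1) -> (2,5): empty -> OK
  offset (1,2) -> (2,6): empty -> OK
All cells valid: yes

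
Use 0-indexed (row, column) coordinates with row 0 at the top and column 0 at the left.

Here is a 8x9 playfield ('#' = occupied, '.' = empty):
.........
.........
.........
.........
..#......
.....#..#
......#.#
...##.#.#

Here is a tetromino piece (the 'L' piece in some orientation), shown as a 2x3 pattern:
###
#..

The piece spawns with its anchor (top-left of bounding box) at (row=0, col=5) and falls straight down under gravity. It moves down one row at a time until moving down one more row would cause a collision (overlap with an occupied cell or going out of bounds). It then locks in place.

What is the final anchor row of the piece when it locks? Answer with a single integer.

Spawn at (row=0, col=5). Try each row:
  row 0: fits
  row 1: fits
  row 2: fits
  row 3: fits
  row 4: blocked -> lock at row 3

Answer: 3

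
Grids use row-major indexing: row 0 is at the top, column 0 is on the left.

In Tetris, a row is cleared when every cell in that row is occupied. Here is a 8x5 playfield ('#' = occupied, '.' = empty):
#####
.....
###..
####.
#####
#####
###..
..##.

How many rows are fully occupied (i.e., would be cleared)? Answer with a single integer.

Answer: 3

Derivation:
Check each row:
  row 0: 0 empty cells -> FULL (clear)
  row 1: 5 empty cells -> not full
  row 2: 2 empty cells -> not full
  row 3: 1 empty cell -> not full
  row 4: 0 empty cells -> FULL (clear)
  row 5: 0 empty cells -> FULL (clear)
  row 6: 2 empty cells -> not full
  row 7: 3 empty cells -> not full
Total rows cleared: 3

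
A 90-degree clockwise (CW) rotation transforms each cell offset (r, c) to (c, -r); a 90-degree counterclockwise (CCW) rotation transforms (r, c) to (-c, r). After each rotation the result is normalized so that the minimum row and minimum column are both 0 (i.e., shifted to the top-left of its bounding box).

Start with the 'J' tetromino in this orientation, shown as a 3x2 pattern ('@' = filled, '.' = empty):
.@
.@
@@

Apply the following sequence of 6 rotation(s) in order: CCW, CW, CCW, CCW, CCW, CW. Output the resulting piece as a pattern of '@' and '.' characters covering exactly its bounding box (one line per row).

Answer: @@
@.
@.

Derivation:
Start:
.@
.@
@@
After rotation 1 (CCW):
@@@
..@
After rotation 2 (CW):
.@
.@
@@
After rotation 3 (CCW):
@@@
..@
After rotation 4 (CCW):
@@
@.
@.
After rotation 5 (CCW):
@..
@@@
After rotation 6 (CW):
@@
@.
@.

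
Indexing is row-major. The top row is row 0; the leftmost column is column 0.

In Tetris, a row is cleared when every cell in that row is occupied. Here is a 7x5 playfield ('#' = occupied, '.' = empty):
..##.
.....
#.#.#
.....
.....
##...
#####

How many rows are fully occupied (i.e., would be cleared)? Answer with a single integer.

Check each row:
  row 0: 3 empty cells -> not full
  row 1: 5 empty cells -> not full
  row 2: 2 empty cells -> not full
  row 3: 5 empty cells -> not full
  row 4: 5 empty cells -> not full
  row 5: 3 empty cells -> not full
  row 6: 0 empty cells -> FULL (clear)
Total rows cleared: 1

Answer: 1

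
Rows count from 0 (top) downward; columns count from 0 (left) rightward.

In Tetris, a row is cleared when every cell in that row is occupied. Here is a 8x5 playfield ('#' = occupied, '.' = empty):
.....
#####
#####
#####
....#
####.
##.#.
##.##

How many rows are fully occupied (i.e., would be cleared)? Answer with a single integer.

Answer: 3

Derivation:
Check each row:
  row 0: 5 empty cells -> not full
  row 1: 0 empty cells -> FULL (clear)
  row 2: 0 empty cells -> FULL (clear)
  row 3: 0 empty cells -> FULL (clear)
  row 4: 4 empty cells -> not full
  row 5: 1 empty cell -> not full
  row 6: 2 empty cells -> not full
  row 7: 1 empty cell -> not full
Total rows cleared: 3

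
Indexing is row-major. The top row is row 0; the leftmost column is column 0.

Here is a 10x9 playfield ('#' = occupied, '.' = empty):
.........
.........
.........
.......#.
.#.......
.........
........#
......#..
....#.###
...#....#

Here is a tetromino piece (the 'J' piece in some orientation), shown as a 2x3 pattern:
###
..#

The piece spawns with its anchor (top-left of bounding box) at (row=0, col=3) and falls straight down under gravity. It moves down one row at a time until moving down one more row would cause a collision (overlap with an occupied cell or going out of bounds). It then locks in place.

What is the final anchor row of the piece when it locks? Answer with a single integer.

Answer: 7

Derivation:
Spawn at (row=0, col=3). Try each row:
  row 0: fits
  row 1: fits
  row 2: fits
  row 3: fits
  row 4: fits
  row 5: fits
  row 6: fits
  row 7: fits
  row 8: blocked -> lock at row 7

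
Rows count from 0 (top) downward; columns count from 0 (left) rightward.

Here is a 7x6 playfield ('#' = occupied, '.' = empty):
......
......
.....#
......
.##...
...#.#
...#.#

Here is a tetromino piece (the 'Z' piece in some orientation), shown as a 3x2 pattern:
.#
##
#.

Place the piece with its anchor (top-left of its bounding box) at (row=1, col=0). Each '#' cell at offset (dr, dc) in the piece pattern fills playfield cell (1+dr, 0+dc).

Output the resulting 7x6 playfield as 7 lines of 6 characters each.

Answer: ......
.#....
##...#
#.....
.##...
...#.#
...#.#

Derivation:
Fill (1+0,0+1) = (1,1)
Fill (1+1,0+0) = (2,0)
Fill (1+1,0+1) = (2,1)
Fill (1+2,0+0) = (3,0)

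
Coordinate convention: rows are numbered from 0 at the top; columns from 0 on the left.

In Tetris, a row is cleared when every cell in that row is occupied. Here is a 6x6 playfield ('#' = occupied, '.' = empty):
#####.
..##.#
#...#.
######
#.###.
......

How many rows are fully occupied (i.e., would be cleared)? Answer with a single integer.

Check each row:
  row 0: 1 empty cell -> not full
  row 1: 3 empty cells -> not full
  row 2: 4 empty cells -> not full
  row 3: 0 empty cells -> FULL (clear)
  row 4: 2 empty cells -> not full
  row 5: 6 empty cells -> not full
Total rows cleared: 1

Answer: 1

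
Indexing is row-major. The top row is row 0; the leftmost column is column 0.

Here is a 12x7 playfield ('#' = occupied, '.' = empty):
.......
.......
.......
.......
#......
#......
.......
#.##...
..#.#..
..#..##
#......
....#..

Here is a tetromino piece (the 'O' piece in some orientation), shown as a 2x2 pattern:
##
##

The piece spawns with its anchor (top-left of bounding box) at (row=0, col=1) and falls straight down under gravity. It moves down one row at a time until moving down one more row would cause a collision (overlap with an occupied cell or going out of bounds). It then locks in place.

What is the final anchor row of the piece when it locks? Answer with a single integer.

Answer: 5

Derivation:
Spawn at (row=0, col=1). Try each row:
  row 0: fits
  row 1: fits
  row 2: fits
  row 3: fits
  row 4: fits
  row 5: fits
  row 6: blocked -> lock at row 5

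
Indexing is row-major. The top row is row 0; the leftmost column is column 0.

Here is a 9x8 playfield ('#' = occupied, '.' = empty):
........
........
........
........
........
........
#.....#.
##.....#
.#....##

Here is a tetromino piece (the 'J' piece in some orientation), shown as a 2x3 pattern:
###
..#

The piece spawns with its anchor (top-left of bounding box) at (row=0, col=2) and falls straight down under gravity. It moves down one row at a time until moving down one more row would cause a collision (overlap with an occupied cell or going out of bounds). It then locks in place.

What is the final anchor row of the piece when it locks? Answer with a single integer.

Spawn at (row=0, col=2). Try each row:
  row 0: fits
  row 1: fits
  row 2: fits
  row 3: fits
  row 4: fits
  row 5: fits
  row 6: fits
  row 7: fits
  row 8: blocked -> lock at row 7

Answer: 7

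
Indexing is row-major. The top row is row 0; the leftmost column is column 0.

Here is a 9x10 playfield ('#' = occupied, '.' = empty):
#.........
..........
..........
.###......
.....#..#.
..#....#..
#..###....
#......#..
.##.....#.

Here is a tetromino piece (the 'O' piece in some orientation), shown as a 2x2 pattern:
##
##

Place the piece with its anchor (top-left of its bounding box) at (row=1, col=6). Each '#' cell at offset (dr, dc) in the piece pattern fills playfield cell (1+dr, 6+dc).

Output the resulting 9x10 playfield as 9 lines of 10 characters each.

Answer: #.........
......##..
......##..
.###......
.....#..#.
..#....#..
#..###....
#......#..
.##.....#.

Derivation:
Fill (1+0,6+0) = (1,6)
Fill (1+0,6+1) = (1,7)
Fill (1+1,6+0) = (2,6)
Fill (1+1,6+1) = (2,7)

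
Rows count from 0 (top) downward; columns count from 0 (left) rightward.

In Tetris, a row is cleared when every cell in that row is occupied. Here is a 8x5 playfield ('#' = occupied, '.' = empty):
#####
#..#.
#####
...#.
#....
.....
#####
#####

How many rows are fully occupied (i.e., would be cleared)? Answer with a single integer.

Check each row:
  row 0: 0 empty cells -> FULL (clear)
  row 1: 3 empty cells -> not full
  row 2: 0 empty cells -> FULL (clear)
  row 3: 4 empty cells -> not full
  row 4: 4 empty cells -> not full
  row 5: 5 empty cells -> not full
  row 6: 0 empty cells -> FULL (clear)
  row 7: 0 empty cells -> FULL (clear)
Total rows cleared: 4

Answer: 4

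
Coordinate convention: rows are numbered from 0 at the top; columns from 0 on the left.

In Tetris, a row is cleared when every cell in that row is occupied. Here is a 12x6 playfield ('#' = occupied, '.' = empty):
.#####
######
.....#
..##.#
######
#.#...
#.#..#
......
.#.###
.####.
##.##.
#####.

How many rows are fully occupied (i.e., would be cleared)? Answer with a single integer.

Check each row:
  row 0: 1 empty cell -> not full
  row 1: 0 empty cells -> FULL (clear)
  row 2: 5 empty cells -> not full
  row 3: 3 empty cells -> not full
  row 4: 0 empty cells -> FULL (clear)
  row 5: 4 empty cells -> not full
  row 6: 3 empty cells -> not full
  row 7: 6 empty cells -> not full
  row 8: 2 empty cells -> not full
  row 9: 2 empty cells -> not full
  row 10: 2 empty cells -> not full
  row 11: 1 empty cell -> not full
Total rows cleared: 2

Answer: 2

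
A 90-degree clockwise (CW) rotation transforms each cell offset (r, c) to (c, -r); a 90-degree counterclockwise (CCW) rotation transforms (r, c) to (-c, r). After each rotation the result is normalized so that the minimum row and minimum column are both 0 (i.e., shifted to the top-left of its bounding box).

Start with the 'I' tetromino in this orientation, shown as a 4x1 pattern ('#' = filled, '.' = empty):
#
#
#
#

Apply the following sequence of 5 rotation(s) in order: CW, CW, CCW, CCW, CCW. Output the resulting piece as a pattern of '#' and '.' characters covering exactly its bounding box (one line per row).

Start:
#
#
#
#
After rotation 1 (CW):
####
After rotation 2 (CW):
#
#
#
#
After rotation 3 (CCW):
####
After rotation 4 (CCW):
#
#
#
#
After rotation 5 (CCW):
####

Answer: ####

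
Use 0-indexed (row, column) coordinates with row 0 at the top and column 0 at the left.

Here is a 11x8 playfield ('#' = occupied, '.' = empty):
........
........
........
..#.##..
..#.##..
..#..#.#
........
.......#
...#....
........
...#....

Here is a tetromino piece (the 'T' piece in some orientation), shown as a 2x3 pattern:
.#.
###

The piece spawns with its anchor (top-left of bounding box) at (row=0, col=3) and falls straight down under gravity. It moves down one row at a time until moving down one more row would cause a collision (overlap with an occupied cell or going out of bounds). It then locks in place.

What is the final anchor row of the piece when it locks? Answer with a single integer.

Spawn at (row=0, col=3). Try each row:
  row 0: fits
  row 1: fits
  row 2: blocked -> lock at row 1

Answer: 1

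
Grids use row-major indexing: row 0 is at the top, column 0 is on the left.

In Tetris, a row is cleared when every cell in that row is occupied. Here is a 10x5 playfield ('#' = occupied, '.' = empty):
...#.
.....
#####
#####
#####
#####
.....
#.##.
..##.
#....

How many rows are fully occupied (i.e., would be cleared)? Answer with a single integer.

Check each row:
  row 0: 4 empty cells -> not full
  row 1: 5 empty cells -> not full
  row 2: 0 empty cells -> FULL (clear)
  row 3: 0 empty cells -> FULL (clear)
  row 4: 0 empty cells -> FULL (clear)
  row 5: 0 empty cells -> FULL (clear)
  row 6: 5 empty cells -> not full
  row 7: 2 empty cells -> not full
  row 8: 3 empty cells -> not full
  row 9: 4 empty cells -> not full
Total rows cleared: 4

Answer: 4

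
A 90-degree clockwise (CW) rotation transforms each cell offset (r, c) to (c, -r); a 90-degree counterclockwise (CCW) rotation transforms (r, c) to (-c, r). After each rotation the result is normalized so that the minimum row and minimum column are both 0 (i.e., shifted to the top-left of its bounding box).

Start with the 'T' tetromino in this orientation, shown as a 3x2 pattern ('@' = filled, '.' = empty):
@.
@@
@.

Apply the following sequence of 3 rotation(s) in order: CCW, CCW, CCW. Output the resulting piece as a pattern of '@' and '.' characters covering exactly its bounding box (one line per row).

Answer: @@@
.@.

Derivation:
Start:
@.
@@
@.
After rotation 1 (CCW):
.@.
@@@
After rotation 2 (CCW):
.@
@@
.@
After rotation 3 (CCW):
@@@
.@.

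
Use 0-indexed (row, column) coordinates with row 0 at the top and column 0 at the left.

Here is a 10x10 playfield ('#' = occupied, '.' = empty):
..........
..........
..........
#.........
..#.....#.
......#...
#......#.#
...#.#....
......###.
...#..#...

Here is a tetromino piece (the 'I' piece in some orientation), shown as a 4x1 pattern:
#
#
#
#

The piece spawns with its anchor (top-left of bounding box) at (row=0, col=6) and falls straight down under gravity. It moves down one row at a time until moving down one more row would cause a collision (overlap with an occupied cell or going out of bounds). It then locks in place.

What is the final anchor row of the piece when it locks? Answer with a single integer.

Answer: 1

Derivation:
Spawn at (row=0, col=6). Try each row:
  row 0: fits
  row 1: fits
  row 2: blocked -> lock at row 1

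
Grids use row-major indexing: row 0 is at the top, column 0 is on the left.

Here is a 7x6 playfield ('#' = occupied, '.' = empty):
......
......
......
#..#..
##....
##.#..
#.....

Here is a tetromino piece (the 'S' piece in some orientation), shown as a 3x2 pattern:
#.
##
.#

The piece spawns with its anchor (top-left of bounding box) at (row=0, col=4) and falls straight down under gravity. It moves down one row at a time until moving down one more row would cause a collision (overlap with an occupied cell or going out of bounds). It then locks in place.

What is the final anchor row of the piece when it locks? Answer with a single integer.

Answer: 4

Derivation:
Spawn at (row=0, col=4). Try each row:
  row 0: fits
  row 1: fits
  row 2: fits
  row 3: fits
  row 4: fits
  row 5: blocked -> lock at row 4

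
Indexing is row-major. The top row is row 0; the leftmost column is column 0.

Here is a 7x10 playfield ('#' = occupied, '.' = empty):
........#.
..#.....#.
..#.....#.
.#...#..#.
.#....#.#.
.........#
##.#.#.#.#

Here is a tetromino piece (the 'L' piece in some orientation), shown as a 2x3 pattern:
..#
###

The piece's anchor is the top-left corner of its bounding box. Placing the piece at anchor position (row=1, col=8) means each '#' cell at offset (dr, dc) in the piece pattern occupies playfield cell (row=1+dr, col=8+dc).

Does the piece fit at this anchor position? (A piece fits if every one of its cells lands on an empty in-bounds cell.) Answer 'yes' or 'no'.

Check each piece cell at anchor (1, 8):
  offset (0,2) -> (1,10): out of bounds -> FAIL
  offset (1,0) -> (2,8): occupied ('#') -> FAIL
  offset (1,1) -> (2,9): empty -> OK
  offset (1,2) -> (2,10): out of bounds -> FAIL
All cells valid: no

Answer: no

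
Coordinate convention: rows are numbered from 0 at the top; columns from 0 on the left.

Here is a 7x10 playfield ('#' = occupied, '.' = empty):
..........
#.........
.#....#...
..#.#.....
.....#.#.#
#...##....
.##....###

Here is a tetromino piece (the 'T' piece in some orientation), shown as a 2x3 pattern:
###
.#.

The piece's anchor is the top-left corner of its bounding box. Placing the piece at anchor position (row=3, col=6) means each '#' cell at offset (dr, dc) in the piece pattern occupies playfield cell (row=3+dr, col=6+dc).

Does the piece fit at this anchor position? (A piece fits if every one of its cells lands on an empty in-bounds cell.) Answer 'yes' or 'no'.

Answer: no

Derivation:
Check each piece cell at anchor (3, 6):
  offset (0,0) -> (3,6): empty -> OK
  offset (0,1) -> (3,7): empty -> OK
  offset (0,2) -> (3,8): empty -> OK
  offset (1,1) -> (4,7): occupied ('#') -> FAIL
All cells valid: no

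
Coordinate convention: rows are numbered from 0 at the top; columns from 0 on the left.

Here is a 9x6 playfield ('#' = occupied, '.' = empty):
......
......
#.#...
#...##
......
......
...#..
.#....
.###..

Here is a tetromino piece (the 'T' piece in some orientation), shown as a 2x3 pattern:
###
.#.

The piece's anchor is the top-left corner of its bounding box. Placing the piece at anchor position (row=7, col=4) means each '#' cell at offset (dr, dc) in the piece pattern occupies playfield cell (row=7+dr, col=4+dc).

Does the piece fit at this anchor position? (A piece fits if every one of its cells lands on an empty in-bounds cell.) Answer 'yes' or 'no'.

Answer: no

Derivation:
Check each piece cell at anchor (7, 4):
  offset (0,0) -> (7,4): empty -> OK
  offset (0,1) -> (7,5): empty -> OK
  offset (0,2) -> (7,6): out of bounds -> FAIL
  offset (1,1) -> (8,5): empty -> OK
All cells valid: no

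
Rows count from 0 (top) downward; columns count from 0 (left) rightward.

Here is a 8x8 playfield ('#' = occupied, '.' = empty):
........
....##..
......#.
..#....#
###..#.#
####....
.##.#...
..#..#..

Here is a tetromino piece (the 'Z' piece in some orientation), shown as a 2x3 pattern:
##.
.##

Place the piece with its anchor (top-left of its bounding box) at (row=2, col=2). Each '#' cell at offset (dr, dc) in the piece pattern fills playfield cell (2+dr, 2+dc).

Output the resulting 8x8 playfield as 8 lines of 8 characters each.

Answer: ........
....##..
..##..#.
..###..#
###..#.#
####....
.##.#...
..#..#..

Derivation:
Fill (2+0,2+0) = (2,2)
Fill (2+0,2+1) = (2,3)
Fill (2+1,2+1) = (3,3)
Fill (2+1,2+2) = (3,4)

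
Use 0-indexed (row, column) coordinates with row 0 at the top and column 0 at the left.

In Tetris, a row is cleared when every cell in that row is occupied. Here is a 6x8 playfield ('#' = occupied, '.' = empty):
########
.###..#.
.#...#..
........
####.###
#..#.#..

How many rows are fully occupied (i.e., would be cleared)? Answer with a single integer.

Answer: 1

Derivation:
Check each row:
  row 0: 0 empty cells -> FULL (clear)
  row 1: 4 empty cells -> not full
  row 2: 6 empty cells -> not full
  row 3: 8 empty cells -> not full
  row 4: 1 empty cell -> not full
  row 5: 5 empty cells -> not full
Total rows cleared: 1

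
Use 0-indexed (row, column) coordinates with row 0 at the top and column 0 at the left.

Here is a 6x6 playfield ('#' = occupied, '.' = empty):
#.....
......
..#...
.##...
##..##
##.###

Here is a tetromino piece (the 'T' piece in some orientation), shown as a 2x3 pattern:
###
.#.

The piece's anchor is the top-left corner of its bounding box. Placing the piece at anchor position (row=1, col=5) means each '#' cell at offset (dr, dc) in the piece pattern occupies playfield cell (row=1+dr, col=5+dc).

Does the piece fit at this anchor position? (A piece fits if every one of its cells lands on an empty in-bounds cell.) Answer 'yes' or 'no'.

Check each piece cell at anchor (1, 5):
  offset (0,0) -> (1,5): empty -> OK
  offset (0,1) -> (1,6): out of bounds -> FAIL
  offset (0,2) -> (1,7): out of bounds -> FAIL
  offset (1,1) -> (2,6): out of bounds -> FAIL
All cells valid: no

Answer: no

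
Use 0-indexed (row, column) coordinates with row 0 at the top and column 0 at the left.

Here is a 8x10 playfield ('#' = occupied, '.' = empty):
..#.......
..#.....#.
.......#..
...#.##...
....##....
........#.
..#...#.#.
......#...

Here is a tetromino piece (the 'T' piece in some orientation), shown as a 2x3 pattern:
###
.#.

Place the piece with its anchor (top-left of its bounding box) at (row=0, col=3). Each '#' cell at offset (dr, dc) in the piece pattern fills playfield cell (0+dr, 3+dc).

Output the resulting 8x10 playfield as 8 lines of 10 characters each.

Fill (0+0,3+0) = (0,3)
Fill (0+0,3+1) = (0,4)
Fill (0+0,3+2) = (0,5)
Fill (0+1,3+1) = (1,4)

Answer: ..####....
..#.#...#.
.......#..
...#.##...
....##....
........#.
..#...#.#.
......#...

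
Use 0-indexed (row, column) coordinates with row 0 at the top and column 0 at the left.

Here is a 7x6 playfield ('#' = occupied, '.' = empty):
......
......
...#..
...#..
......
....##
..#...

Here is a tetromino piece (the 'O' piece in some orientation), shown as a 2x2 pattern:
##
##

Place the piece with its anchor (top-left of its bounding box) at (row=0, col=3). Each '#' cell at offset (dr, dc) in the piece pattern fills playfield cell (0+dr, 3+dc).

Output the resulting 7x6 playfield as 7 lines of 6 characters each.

Answer: ...##.
...##.
...#..
...#..
......
....##
..#...

Derivation:
Fill (0+0,3+0) = (0,3)
Fill (0+0,3+1) = (0,4)
Fill (0+1,3+0) = (1,3)
Fill (0+1,3+1) = (1,4)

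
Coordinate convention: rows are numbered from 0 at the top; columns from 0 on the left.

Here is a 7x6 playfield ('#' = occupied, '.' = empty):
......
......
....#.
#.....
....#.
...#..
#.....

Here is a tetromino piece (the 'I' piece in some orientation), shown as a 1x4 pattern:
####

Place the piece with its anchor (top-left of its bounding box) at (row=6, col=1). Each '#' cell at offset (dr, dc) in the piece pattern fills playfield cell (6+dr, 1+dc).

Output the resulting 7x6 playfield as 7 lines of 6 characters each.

Fill (6+0,1+0) = (6,1)
Fill (6+0,1+1) = (6,2)
Fill (6+0,1+2) = (6,3)
Fill (6+0,1+3) = (6,4)

Answer: ......
......
....#.
#.....
....#.
...#..
#####.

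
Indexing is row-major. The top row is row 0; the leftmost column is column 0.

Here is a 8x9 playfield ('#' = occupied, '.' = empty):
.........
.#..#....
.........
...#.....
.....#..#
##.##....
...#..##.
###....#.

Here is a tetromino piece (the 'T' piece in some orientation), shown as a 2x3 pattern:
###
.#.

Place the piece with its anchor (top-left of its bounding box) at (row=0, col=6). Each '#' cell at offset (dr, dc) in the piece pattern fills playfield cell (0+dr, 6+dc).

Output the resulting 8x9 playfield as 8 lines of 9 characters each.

Answer: ......###
.#..#..#.
.........
...#.....
.....#..#
##.##....
...#..##.
###....#.

Derivation:
Fill (0+0,6+0) = (0,6)
Fill (0+0,6+1) = (0,7)
Fill (0+0,6+2) = (0,8)
Fill (0+1,6+1) = (1,7)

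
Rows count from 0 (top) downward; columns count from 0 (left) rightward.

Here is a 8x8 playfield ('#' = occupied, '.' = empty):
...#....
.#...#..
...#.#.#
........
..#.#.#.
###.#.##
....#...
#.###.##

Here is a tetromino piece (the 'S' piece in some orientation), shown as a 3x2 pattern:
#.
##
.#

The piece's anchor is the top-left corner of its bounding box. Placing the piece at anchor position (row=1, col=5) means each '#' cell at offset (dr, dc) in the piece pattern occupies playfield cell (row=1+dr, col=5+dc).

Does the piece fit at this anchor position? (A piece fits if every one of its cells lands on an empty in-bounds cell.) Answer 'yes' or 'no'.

Check each piece cell at anchor (1, 5):
  offset (0,0) -> (1,5): occupied ('#') -> FAIL
  offset (1,0) -> (2,5): occupied ('#') -> FAIL
  offset (1,1) -> (2,6): empty -> OK
  offset (2,1) -> (3,6): empty -> OK
All cells valid: no

Answer: no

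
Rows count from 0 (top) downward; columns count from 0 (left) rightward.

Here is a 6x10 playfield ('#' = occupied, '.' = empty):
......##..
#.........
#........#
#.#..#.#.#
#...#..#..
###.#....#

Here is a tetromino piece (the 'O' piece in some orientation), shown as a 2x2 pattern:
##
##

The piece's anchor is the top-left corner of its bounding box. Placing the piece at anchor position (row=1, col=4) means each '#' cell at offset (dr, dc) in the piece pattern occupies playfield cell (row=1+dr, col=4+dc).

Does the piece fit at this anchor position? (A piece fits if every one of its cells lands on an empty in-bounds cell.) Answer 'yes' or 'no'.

Check each piece cell at anchor (1, 4):
  offset (0,0) -> (1,4): empty -> OK
  offset (0,1) -> (1,5): empty -> OK
  offset (1,0) -> (2,4): empty -> OK
  offset (1,1) -> (2,5): empty -> OK
All cells valid: yes

Answer: yes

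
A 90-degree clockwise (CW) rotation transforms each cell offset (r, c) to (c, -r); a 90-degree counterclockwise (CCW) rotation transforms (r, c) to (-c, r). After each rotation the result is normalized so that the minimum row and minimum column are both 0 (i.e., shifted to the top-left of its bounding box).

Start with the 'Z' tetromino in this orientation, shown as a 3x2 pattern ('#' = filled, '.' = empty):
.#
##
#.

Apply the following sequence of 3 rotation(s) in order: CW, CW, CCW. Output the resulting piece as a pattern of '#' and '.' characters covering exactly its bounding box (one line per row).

Start:
.#
##
#.
After rotation 1 (CW):
##.
.##
After rotation 2 (CW):
.#
##
#.
After rotation 3 (CCW):
##.
.##

Answer: ##.
.##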